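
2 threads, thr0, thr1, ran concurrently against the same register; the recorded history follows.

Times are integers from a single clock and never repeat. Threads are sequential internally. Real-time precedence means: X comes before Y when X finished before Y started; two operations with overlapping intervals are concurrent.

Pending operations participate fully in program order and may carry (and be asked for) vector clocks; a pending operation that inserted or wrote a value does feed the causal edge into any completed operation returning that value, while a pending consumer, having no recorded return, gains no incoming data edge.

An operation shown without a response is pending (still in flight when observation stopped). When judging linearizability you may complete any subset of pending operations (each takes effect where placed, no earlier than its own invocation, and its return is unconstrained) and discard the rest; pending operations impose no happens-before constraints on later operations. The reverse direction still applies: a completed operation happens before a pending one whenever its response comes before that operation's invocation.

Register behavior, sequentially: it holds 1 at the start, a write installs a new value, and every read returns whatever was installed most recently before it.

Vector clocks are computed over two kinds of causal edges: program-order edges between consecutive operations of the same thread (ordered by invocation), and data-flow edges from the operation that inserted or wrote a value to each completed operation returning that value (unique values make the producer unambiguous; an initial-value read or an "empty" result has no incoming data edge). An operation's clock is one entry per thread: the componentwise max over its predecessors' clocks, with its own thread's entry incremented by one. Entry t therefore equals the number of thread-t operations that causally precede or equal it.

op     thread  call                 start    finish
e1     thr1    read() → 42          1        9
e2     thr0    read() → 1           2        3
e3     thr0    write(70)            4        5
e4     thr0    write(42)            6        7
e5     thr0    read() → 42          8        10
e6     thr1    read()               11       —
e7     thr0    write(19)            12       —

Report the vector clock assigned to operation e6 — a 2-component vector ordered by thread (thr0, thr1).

e2, invoked 2, has no incoming edges; only thr0's bump applies → (1, 0)
from VC(e2)=(1, 0), e3 (invoked 4) maxes components and bumps thr0 → (2, 0)
from VC(e3)=(2, 0), e4 (invoked 6) maxes components and bumps thr0 → (3, 0)
from VC(e4)=(3, 0), e1 (invoked 1) maxes components and bumps thr1 → (3, 1)
from VC(e4)=(3, 0), e5 (invoked 8) maxes components and bumps thr0 → (4, 0)
from VC(e1)=(3, 1), e6 (invoked 11) maxes components and bumps thr1 → (3, 2)
from VC(e5)=(4, 0), e7 (invoked 12) maxes components and bumps thr0 → (5, 0)
target: VC(e6) = (3, 2)

(3, 2)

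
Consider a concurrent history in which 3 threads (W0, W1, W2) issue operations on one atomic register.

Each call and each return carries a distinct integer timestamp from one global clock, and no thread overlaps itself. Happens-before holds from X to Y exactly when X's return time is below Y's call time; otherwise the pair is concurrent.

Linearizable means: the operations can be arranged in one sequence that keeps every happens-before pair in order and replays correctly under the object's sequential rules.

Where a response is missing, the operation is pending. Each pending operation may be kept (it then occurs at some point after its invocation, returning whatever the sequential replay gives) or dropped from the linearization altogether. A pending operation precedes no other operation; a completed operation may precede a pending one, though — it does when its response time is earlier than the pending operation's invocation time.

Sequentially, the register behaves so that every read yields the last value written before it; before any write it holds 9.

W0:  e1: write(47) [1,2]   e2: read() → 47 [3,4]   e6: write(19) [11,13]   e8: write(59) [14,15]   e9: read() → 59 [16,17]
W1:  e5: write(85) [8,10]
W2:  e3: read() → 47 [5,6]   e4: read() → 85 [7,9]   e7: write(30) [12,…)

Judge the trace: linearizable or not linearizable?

linearizable

a witness: e1, e2, e3, e5, e4, e6, e7, e8, e9
1. e1 write(47), leaving value 47
2. e2 read() → 47, leaving value 47
3. e3 read() → 47, leaving value 47
4. e5 write(85), leaving value 85
5. e4 read() → 85, leaving value 85
6. e6 write(19), leaving value 19
7. e7 write(30) (pending, included), leaving value 30
8. e8 write(59), leaving value 59
9. e9 read() → 59, leaving value 59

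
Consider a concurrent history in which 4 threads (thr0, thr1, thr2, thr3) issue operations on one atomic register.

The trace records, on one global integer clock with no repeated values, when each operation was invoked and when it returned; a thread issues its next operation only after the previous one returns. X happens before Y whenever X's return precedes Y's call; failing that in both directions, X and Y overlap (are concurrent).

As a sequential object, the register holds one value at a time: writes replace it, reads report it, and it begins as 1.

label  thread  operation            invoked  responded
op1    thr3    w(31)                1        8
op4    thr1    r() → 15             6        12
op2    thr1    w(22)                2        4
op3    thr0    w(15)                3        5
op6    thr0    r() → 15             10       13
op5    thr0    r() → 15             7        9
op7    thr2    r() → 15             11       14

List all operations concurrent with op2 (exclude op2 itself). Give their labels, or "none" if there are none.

op1, op3

op2 spans [2,4]; an op avoiding the whole window 2..4 is ordered, any other is concurrent
op1 [1,8]: concurrent
op3 [3,5]: concurrent
op4 [6,12]: after
op5 [7,9]: after
op6 [10,13]: after
op7 [11,14]: after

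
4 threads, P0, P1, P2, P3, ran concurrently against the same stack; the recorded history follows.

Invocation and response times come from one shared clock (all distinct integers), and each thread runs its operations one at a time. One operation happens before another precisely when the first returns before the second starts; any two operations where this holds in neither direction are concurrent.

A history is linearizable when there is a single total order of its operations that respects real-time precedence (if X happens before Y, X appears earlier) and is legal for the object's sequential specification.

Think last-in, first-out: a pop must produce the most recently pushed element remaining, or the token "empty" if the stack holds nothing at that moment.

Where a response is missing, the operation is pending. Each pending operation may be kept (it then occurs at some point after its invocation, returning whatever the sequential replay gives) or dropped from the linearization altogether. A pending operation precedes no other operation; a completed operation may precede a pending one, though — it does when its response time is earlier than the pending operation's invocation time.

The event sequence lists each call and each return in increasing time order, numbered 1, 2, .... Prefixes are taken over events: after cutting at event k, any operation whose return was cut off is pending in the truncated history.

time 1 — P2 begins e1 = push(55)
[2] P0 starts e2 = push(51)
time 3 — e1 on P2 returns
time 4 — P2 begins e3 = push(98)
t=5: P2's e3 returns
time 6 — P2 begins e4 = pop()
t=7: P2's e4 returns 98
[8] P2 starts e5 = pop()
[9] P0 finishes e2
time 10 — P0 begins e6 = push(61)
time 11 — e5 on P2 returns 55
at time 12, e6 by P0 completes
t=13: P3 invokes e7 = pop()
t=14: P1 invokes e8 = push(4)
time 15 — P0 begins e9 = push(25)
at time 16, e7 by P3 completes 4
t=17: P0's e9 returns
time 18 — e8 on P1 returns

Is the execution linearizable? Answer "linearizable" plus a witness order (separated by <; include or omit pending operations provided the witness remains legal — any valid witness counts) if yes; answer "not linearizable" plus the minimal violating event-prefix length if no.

linearizable — witness: e1 < e3 < e4 < e5 < e2 < e6 < e8 < e7 < e9

1. e1 push(55), leaving stack <55>
2. e3 push(98), leaving stack <55,98>
3. e4 pop() → 98, leaving stack <55>
4. e5 pop() → 55, leaving stack <>
5. e2 push(51), leaving stack <51>
6. e6 push(61), leaving stack <51,61>
7. e8 push(4), leaving stack <51,61,4>
8. e7 pop() → 4, leaving stack <51,61>
9. e9 push(25), leaving stack <51,61,25>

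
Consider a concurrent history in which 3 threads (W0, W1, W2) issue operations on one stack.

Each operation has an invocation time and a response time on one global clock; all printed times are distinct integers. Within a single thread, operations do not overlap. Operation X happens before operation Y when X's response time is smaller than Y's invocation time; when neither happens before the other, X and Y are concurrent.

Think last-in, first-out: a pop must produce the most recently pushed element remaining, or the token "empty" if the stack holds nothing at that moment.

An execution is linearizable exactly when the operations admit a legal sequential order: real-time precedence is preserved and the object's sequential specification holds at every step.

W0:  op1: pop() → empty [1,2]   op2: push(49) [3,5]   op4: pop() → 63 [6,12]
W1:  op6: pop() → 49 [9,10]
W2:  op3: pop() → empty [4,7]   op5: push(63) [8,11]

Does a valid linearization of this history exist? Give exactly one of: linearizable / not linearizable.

linearizable

a witness: op1, op3, op2, op5, op4, op6
1. op1 pop() → empty, leaving stack <>
2. op3 pop() → empty, leaving stack <>
3. op2 push(49), leaving stack <49>
4. op5 push(63), leaving stack <49,63>
5. op4 pop() → 63, leaving stack <49>
6. op6 pop() → 49, leaving stack <>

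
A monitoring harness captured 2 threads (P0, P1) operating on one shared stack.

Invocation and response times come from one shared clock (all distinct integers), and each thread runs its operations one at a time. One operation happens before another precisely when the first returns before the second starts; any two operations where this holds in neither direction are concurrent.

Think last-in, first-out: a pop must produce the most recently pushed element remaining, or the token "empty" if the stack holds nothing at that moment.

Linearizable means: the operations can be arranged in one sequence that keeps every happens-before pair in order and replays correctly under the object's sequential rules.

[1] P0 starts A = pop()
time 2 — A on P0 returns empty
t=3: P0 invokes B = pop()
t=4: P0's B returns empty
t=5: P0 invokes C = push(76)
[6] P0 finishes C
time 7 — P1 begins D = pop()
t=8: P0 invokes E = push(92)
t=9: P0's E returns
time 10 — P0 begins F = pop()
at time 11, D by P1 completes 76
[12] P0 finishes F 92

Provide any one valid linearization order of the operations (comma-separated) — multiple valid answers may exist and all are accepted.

step 1: A pop() → empty — stack <>
step 2: B pop() → empty — stack <>
step 3: C push(76) — stack <76>
step 4: D pop() → 76 — stack <>
step 5: E push(92) — stack <92>
step 6: F pop() → 92 — stack <>

A, B, C, D, E, F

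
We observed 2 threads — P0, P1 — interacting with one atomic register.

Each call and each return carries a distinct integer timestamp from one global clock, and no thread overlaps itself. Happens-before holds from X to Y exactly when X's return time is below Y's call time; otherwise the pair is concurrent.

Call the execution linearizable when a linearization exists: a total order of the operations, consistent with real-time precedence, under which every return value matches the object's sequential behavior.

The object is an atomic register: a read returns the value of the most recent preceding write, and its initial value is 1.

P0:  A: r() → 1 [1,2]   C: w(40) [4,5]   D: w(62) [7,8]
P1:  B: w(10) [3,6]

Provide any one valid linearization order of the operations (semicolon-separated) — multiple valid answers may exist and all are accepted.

1. A r() → 1, leaving value 1
2. B w(10), leaving value 10
3. C w(40), leaving value 40
4. D w(62), leaving value 62

A; B; C; D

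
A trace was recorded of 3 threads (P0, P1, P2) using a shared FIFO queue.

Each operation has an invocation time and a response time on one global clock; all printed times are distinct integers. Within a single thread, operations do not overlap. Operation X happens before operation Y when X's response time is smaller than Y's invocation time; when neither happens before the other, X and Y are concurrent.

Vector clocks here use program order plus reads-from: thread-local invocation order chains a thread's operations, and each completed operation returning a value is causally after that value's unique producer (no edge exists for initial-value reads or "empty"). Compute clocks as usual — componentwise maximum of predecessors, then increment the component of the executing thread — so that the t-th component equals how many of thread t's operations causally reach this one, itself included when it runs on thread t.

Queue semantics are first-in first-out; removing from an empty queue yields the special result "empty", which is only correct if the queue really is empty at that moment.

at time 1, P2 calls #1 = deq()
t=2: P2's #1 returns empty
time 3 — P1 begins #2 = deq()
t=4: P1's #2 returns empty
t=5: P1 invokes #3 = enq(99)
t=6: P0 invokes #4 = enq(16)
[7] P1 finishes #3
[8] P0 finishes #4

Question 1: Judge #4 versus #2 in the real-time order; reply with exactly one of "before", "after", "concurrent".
after

#4 spans [6,8], #2 spans [3,4]
resp(#2)=4 < inv(#4)=6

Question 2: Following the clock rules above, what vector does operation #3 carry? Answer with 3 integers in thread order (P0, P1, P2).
(0, 2, 0)

root op #1, invoked 1: fresh clock plus P2's own tick → (0, 0, 1)
root op #2, invoked 3: fresh clock plus P1's own tick → (0, 1, 0)
root op #4, invoked 6: fresh clock plus P0's own tick → (1, 0, 0)
#3 (invocation 5): componentwise max over VC(#2)=(0, 1, 0), +1 at P1, giving (0, 2, 0)
target: VC(#3) = (0, 2, 0)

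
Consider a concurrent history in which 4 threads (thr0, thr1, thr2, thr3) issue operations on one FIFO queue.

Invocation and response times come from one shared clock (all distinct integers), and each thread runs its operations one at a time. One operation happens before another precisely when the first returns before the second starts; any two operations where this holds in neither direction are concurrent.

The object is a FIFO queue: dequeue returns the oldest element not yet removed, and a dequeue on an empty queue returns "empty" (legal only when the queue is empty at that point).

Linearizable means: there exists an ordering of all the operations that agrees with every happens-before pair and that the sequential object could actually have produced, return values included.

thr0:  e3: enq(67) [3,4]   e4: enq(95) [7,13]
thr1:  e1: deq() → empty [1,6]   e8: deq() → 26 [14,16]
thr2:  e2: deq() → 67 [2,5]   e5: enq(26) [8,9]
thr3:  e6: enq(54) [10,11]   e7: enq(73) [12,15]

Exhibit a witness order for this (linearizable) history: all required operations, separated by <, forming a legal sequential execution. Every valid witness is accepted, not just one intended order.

e1 < e3 < e2 < e5 < e4 < e6 < e7 < e8

after step 1 (e1 deq() → empty): queue <>
after step 2 (e3 enq(67)): queue <67>
after step 3 (e2 deq() → 67): queue <>
after step 4 (e5 enq(26)): queue <26>
after step 5 (e4 enq(95)): queue <26,95>
after step 6 (e6 enq(54)): queue <26,95,54>
after step 7 (e7 enq(73)): queue <26,95,54,73>
after step 8 (e8 deq() → 26): queue <95,54,73>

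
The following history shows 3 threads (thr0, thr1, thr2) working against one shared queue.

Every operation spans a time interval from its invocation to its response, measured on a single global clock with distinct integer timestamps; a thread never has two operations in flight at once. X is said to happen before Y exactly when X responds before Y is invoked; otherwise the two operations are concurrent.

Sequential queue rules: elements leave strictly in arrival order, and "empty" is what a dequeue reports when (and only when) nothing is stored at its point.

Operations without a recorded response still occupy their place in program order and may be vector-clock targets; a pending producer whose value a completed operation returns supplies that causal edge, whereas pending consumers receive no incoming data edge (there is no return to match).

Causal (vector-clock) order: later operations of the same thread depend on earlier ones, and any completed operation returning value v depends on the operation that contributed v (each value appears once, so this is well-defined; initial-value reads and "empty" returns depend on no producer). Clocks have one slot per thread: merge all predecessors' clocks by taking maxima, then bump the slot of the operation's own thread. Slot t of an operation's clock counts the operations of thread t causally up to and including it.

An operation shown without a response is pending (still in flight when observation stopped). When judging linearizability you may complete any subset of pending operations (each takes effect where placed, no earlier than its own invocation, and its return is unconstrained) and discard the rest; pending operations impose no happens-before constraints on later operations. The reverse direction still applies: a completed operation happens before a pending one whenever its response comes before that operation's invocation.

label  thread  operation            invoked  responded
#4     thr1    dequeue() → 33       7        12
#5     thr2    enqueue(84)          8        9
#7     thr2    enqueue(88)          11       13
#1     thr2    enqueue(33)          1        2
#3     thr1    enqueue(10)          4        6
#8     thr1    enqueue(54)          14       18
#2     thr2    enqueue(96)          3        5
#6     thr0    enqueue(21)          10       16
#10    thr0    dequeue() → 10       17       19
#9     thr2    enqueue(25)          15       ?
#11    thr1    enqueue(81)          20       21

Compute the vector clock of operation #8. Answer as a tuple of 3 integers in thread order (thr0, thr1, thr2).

root op #1, invoked 1: fresh clock plus thr2's own tick → (0, 0, 1)
root op #3, invoked 4: fresh clock plus thr1's own tick → (0, 1, 0)
root op #6, invoked 10: fresh clock plus thr0's own tick → (1, 0, 0)
invoked at 3, #2 merges VC(#1)=(0, 0, 1) and bumps thr2's slot → (0, 0, 2)
invoked at 8, #5 merges VC(#2)=(0, 0, 2) and bumps thr2's slot → (0, 0, 3)
invoked at 7, #4 merges VC(#1)=(0, 0, 1), VC(#3)=(0, 1, 0) and bumps thr1's slot → (0, 2, 1)
invoked at 17, #10 merges VC(#3)=(0, 1, 0), VC(#6)=(1, 0, 0) and bumps thr0's slot → (2, 1, 0)
invoked at 11, #7 merges VC(#5)=(0, 0, 3) and bumps thr2's slot → (0, 0, 4)
invoked at 14, #8 merges VC(#4)=(0, 2, 1) and bumps thr1's slot → (0, 3, 1)
invoked at 15, #9 merges VC(#7)=(0, 0, 4) and bumps thr2's slot → (0, 0, 5)
invoked at 20, #11 merges VC(#8)=(0, 3, 1) and bumps thr1's slot → (0, 4, 1)
target: VC(#8) = (0, 3, 1)

(0, 3, 1)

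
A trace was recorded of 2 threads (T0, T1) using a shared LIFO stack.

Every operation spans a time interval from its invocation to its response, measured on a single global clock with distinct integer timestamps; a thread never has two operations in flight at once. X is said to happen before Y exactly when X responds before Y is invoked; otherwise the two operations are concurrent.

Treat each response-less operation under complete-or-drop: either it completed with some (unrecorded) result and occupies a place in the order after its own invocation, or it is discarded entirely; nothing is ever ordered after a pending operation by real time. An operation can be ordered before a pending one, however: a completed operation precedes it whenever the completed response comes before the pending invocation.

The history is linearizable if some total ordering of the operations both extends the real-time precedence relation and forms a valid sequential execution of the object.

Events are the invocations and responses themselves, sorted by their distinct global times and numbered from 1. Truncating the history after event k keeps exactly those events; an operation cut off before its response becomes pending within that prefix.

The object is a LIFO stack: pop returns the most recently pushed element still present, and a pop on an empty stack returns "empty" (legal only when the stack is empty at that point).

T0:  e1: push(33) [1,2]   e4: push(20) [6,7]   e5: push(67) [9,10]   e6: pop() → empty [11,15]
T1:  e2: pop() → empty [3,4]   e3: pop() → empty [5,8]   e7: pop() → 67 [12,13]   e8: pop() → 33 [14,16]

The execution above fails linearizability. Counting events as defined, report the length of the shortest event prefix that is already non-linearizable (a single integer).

a valid linearization of events 1..3 exists, for instance e1:
step 1: e1 push(33) — stack <33>
once event 4 joins (e2's response, time 4), exhaustive search finds no witness
take e1, e2: step 2 already fails, because e2 pop() → empty cannot occur there

4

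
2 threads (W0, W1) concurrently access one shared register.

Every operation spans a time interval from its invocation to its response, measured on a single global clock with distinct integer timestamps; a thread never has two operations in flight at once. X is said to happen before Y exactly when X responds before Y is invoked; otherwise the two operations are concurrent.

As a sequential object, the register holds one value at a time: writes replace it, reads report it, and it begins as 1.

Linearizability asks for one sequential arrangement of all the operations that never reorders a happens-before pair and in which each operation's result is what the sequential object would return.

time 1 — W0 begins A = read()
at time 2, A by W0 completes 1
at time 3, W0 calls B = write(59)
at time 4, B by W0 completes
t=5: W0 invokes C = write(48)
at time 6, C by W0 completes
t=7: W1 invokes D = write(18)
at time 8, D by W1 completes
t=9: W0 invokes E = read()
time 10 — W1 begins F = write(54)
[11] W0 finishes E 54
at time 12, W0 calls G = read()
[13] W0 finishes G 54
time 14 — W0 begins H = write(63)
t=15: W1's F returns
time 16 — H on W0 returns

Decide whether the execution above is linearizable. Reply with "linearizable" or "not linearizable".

witness order: A, B, C, D, F, E, G, H
step 1: A read() → 1 — value 1
step 2: B write(59) — value 59
step 3: C write(48) — value 48
step 4: D write(18) — value 18
step 5: F write(54) — value 54
step 6: E read() → 54 — value 54
step 7: G read() → 54 — value 54
step 8: H write(63) — value 63

linearizable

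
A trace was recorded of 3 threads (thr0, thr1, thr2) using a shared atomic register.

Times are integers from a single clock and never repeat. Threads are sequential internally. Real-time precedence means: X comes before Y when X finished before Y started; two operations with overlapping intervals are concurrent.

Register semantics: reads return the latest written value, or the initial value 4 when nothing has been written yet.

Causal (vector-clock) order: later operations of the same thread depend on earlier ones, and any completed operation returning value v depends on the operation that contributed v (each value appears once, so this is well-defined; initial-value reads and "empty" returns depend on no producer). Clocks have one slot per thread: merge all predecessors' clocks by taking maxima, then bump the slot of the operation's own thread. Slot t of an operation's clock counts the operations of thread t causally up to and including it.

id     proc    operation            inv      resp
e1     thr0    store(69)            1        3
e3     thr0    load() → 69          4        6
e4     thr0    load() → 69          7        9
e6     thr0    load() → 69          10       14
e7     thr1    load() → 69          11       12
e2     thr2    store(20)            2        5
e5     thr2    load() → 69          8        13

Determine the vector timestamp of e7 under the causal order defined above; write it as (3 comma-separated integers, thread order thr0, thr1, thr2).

(1, 1, 0)

e2 (invocation 2): nothing precedes it; thr2's component alone gives (0, 0, 1)
e1 (invocation 1): nothing precedes it; thr0's component alone gives (1, 0, 0)
e7, invoked 11, takes VC(e1)=(1, 0, 0) under max, adds 1 for thr1 → (1, 1, 0)
e3, invoked 4, takes VC(e1)=(1, 0, 0) under max, adds 1 for thr0 → (2, 0, 0)
e5, invoked 8, takes VC(e1)=(1, 0, 0), VC(e2)=(0, 0, 1) under max, adds 1 for thr2 → (1, 0, 2)
e4, invoked 7, takes VC(e1)=(1, 0, 0), VC(e3)=(2, 0, 0) under max, adds 1 for thr0 → (3, 0, 0)
e6, invoked 10, takes VC(e1)=(1, 0, 0), VC(e4)=(3, 0, 0) under max, adds 1 for thr0 → (4, 0, 0)
target: VC(e7) = (1, 1, 0)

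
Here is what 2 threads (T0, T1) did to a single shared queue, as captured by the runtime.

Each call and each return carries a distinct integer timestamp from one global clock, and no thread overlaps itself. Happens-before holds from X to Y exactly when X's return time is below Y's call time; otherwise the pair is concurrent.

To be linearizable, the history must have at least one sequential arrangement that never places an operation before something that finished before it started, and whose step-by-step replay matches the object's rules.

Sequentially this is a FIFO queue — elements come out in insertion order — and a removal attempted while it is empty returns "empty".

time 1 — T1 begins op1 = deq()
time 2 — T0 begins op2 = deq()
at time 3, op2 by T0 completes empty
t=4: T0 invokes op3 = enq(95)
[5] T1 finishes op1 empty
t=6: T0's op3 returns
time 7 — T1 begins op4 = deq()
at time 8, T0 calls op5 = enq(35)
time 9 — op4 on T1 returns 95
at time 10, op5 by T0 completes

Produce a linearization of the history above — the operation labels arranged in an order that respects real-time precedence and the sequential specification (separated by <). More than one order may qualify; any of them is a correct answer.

op1 < op2 < op3 < op4 < op5

step 1: op1 deq() → empty — queue <>
step 2: op2 deq() → empty — queue <>
step 3: op3 enq(95) — queue <95>
step 4: op4 deq() → 95 — queue <>
step 5: op5 enq(35) — queue <35>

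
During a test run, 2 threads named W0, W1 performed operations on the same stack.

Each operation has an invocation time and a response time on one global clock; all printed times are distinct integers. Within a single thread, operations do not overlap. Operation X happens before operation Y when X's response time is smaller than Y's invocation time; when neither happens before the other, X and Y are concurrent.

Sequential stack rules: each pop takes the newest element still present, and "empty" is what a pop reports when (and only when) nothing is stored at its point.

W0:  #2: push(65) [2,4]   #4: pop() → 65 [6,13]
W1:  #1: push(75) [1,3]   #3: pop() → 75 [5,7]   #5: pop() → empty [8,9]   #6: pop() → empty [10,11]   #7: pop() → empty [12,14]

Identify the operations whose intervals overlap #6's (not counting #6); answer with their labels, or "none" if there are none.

#6 runs from 10 to 11; window-overlapping ops are concurrent
#1 [1,3]: before
#2 [2,4]: before
#3 [5,7]: before
#4 [6,13]: concurrent
#5 [8,9]: before
#7 [12,14]: after

#4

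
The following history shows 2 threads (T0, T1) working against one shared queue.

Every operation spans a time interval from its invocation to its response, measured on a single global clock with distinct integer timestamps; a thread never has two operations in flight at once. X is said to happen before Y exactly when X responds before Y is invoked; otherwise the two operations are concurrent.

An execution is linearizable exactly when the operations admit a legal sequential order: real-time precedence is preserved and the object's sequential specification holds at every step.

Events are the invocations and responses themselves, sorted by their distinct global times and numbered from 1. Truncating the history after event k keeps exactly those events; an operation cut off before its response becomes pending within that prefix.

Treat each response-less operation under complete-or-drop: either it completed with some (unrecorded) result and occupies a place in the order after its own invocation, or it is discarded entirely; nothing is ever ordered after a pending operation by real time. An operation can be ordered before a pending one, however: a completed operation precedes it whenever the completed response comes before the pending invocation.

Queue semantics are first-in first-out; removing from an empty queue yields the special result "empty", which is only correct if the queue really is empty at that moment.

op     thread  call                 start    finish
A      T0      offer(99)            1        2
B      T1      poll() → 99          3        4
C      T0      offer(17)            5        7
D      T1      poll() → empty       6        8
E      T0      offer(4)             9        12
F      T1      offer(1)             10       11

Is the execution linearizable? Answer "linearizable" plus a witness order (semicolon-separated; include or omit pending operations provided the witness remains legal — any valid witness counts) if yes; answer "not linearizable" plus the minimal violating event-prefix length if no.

after step 1 (A offer(99)): queue <99>
after step 2 (B poll() → 99): queue <>
after step 3 (D poll() → empty): queue <>
after step 4 (C offer(17)): queue <17>
after step 5 (E offer(4)): queue <17,4>
after step 6 (F offer(1)): queue <17,4,1>

linearizable — witness: A; B; D; C; E; F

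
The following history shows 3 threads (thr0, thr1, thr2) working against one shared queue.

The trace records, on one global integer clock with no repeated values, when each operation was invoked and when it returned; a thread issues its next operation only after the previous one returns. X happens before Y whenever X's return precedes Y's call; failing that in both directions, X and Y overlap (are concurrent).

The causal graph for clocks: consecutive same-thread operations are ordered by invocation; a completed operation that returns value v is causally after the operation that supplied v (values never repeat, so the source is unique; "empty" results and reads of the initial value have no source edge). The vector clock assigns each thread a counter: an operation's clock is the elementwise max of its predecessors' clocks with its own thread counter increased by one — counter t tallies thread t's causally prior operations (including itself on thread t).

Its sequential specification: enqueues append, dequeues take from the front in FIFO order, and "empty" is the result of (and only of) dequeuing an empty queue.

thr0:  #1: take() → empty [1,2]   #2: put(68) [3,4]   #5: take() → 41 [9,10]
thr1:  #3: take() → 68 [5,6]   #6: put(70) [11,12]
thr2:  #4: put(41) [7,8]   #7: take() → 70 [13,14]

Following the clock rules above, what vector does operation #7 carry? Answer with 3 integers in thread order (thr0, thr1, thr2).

(2, 2, 2)

invoked at 7, #4 has no predecessors; its own thr2 bump gives (0, 0, 1)
invoked at 1, #1 has no predecessors; its own thr0 bump gives (1, 0, 0)
VC(#2, invoked at 3): max of VC(#1)=(1, 0, 0), then +1 on thread thr0 → (2, 0, 0)
VC(#3, invoked at 5): max of VC(#2)=(2, 0, 0), then +1 on thread thr1 → (2, 1, 0)
VC(#6, invoked at 11): max of VC(#3)=(2, 1, 0), then +1 on thread thr1 → (2, 2, 0)
VC(#5, invoked at 9): max of VC(#2)=(2, 0, 0), VC(#4)=(0, 0, 1), then +1 on thread thr0 → (3, 0, 1)
VC(#7, invoked at 13): max of VC(#4)=(0, 0, 1), VC(#6)=(2, 2, 0), then +1 on thread thr2 → (2, 2, 2)
target: VC(#7) = (2, 2, 2)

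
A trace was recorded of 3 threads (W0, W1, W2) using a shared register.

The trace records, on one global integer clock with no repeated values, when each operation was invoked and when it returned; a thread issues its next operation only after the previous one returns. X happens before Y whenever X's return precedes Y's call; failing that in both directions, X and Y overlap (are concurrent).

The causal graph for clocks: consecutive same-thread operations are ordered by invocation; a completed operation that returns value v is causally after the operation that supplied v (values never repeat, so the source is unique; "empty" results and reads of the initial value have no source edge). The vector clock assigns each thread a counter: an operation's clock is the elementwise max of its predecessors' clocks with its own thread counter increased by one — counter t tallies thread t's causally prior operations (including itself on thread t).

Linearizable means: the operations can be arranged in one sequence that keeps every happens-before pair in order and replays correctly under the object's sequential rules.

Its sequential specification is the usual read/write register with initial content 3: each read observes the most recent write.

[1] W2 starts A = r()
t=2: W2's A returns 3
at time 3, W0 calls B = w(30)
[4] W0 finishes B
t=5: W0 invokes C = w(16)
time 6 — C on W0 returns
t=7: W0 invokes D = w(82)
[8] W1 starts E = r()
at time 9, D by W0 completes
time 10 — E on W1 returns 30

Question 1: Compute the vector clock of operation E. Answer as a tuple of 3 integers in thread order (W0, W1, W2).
(1, 1, 0)

root op A, invoked 1: fresh clock plus W2's own tick → (0, 0, 1)
root op B, invoked 3: fresh clock plus W0's own tick → (1, 0, 0)
from VC(B)=(1, 0, 0), E (invoked 8) maxes components and bumps W1 → (1, 1, 0)
from VC(B)=(1, 0, 0), C (invoked 5) maxes components and bumps W0 → (2, 0, 0)
from VC(C)=(2, 0, 0), D (invoked 7) maxes components and bumps W0 → (3, 0, 0)
target: VC(E) = (1, 1, 0)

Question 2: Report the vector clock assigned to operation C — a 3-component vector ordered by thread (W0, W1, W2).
(2, 0, 0)

A (invocation 1): nothing precedes it; W2's component alone gives (0, 0, 1)
B (invocation 3): nothing precedes it; W0's component alone gives (1, 0, 0)
invoked at 8, E merges VC(B)=(1, 0, 0) and bumps W1's slot → (1, 1, 0)
invoked at 5, C merges VC(B)=(1, 0, 0) and bumps W0's slot → (2, 0, 0)
invoked at 7, D merges VC(C)=(2, 0, 0) and bumps W0's slot → (3, 0, 0)
target: VC(C) = (2, 0, 0)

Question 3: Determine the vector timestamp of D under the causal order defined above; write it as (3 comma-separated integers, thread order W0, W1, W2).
(3, 0, 0)

A, invoked 1, has no incoming edges; only W2's bump applies → (0, 0, 1)
B, invoked 3, has no incoming edges; only W0's bump applies → (1, 0, 0)
E, invoked 8, takes VC(B)=(1, 0, 0) under max, adds 1 for W1 → (1, 1, 0)
C, invoked 5, takes VC(B)=(1, 0, 0) under max, adds 1 for W0 → (2, 0, 0)
D, invoked 7, takes VC(C)=(2, 0, 0) under max, adds 1 for W0 → (3, 0, 0)
target: VC(D) = (3, 0, 0)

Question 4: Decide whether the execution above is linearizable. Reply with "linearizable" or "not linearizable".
not linearizable

prefix check: 1..9 passes, 1..10 fails once E's time-10 response joins
all 2 real-time-respecting orders fail — 5 completed register operations, no legal replay
for example A, B, C, D, E fails at step 5: E r() → 30 is not legal there
for example A, B, C, E, D fails at step 4: E r() → 30 is not legal there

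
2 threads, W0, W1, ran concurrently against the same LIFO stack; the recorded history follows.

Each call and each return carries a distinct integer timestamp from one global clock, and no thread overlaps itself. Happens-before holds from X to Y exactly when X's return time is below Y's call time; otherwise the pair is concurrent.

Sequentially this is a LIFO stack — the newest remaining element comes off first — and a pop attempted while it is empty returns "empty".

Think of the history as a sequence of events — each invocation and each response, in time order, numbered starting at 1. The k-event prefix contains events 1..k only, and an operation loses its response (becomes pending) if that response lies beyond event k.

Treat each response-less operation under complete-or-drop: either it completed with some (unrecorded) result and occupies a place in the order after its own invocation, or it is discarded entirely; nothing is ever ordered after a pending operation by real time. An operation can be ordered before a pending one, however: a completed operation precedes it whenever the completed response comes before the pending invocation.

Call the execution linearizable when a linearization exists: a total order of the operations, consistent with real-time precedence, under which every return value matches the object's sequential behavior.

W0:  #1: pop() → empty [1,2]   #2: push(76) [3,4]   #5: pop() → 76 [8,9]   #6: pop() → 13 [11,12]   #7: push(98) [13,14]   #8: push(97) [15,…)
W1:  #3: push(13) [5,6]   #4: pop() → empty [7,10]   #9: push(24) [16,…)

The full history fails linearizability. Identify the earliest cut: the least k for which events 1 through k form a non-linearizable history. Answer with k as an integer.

events 1..9 are linearizable, e.g. via #1, #2, #3, #4, #5:
step 1: #1 pop() → empty — stack <>
step 2: #2 push(76) — stack <76>
step 3: #3 push(13) — stack <76,13>
step 4: #4 pop() (pending, included) — stack <76>
step 5: #5 pop() → 76 — stack <>
include event 10 — #4 responding at 10 — and every candidate order breaks
for example #1, #2, #3, #4, #5 fails at step 4: #4 pop() → empty is not legal there
for example #1, #2, #3, #5, #4 fails at step 4: #5 pop() → 76 is not legal there

10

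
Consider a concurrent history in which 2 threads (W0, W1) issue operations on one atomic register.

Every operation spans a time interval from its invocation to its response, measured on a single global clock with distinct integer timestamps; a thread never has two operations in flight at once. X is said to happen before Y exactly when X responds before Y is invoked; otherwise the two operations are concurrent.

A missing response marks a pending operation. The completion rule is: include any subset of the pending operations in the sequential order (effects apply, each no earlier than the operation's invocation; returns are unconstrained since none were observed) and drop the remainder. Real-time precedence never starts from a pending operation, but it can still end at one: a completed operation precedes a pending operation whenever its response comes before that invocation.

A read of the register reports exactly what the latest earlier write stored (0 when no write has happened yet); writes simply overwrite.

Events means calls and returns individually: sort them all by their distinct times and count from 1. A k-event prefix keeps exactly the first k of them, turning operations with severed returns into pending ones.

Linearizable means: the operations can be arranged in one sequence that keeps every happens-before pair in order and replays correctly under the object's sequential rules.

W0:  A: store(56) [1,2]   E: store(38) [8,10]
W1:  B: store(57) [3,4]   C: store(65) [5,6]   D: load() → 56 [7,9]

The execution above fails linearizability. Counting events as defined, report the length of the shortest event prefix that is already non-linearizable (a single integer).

events 1..8 are linearizable; a witness order is A, B, C:
1. A store(56), leaving value 56
2. B store(57), leaving value 57
3. C store(65), leaving value 65
adding event 9 (D responds at 9) leaves no legal real-time order
no escape via the 1 pending operation (E): every completion choice fails
take A, B, C, D (pending dropped): step 4 already fails, because D load() → 56 cannot occur there

9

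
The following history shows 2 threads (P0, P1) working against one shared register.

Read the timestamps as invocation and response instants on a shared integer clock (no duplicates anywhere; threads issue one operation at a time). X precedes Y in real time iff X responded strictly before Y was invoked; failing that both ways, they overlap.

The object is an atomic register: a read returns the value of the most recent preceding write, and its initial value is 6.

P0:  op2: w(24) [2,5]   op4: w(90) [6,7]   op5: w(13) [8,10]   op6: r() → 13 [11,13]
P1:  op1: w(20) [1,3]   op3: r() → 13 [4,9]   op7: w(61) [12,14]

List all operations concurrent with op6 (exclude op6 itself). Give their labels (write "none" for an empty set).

op6 spans [11,13]: anything still running between times 11 and 13 counts as concurrent
op1 [1,3]: before
op2 [2,5]: before
op3 [4,9]: before
op4 [6,7]: before
op5 [8,10]: before
op7 [12,14]: concurrent

op7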